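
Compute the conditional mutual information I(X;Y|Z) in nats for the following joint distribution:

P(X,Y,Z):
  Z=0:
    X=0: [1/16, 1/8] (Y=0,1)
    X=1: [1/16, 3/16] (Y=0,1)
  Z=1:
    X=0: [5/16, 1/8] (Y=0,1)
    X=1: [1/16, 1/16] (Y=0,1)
0.0115 nats

Conditional mutual information: I(X;Y|Z) = H(X|Z) + H(Y|Z) - H(X,Y|Z)

H(Z) = 0.6853
H(X,Z) = 1.2820 → H(X|Z) = 0.5967
H(Y,Z) = 1.3051 → H(Y|Z) = 0.6198
H(X,Y,Z) = 1.8904 → H(X,Y|Z) = 1.2050

I(X;Y|Z) = 0.5967 + 0.6198 - 1.2050 = 0.0115 nats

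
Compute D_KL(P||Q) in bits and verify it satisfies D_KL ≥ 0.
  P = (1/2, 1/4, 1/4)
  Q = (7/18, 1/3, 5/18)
0.0395 bits

KL divergence satisfies the Gibbs inequality: D_KL(P||Q) ≥ 0 for all distributions P, Q.

D_KL(P||Q) = Σ p(x) log(p(x)/q(x))
Term by term:
  x=0: 1/2 × log_2[(1/2)/(7/18)] = 0.1813
  x=1: 1/4 × log_2[(1/4)/(1/3)] = -0.1038
  x=2: 1/4 × log_2[(1/4)/(5/18)] = -0.0380
D_KL(P||Q) = 0.0395 bits

D_KL(P||Q) = 0.0395 ≥ 0 ✓

This non-negativity is a fundamental property: relative entropy cannot be negative because it measures how different Q is from P.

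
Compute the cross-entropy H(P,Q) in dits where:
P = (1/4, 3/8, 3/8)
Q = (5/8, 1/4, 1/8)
0.6155 dits

Cross-entropy: H(P,Q) = -Σ p(x) log q(x)

Alternatively: H(P,Q) = H(P) + D_KL(P||Q)
H(P) = 0.4700 dits
D_KL(P||Q) = 0.1455 dits

H(P,Q) = 0.4700 + 0.1455 = 0.6155 dits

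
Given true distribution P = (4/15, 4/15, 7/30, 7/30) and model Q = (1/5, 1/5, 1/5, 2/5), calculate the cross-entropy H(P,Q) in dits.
0.6287 dits

Cross-entropy: H(P,Q) = -Σ p(x) log q(x)

Alternatively: H(P,Q) = H(P) + D_KL(P||Q)
H(P) = 0.6011 dits
D_KL(P||Q) = 0.0276 dits

H(P,Q) = 0.6011 + 0.0276 = 0.6287 dits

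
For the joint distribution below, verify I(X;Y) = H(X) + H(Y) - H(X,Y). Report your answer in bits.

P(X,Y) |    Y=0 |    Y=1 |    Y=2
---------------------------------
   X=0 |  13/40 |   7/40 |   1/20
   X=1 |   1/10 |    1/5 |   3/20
I(X;Y) = 0.1222 bits

Mutual information has multiple equivalent forms:
- I(X;Y) = H(X) - H(X|Y)
- I(X;Y) = H(Y) - H(Y|X)
- I(X;Y) = H(X) + H(Y) - H(X,Y)

Computing all quantities:
H(X) = 0.9928, H(Y) = 1.5197, H(X,Y) = 2.3903
H(X|Y) = 0.8706, H(Y|X) = 1.3975

Verification:
H(X) - H(X|Y) = 0.9928 - 0.8706 = 0.1222
H(Y) - H(Y|X) = 1.5197 - 1.3975 = 0.1222
H(X) + H(Y) - H(X,Y) = 0.9928 + 1.5197 - 2.3903 = 0.1222

All forms give I(X;Y) = 0.1222 bits. ✓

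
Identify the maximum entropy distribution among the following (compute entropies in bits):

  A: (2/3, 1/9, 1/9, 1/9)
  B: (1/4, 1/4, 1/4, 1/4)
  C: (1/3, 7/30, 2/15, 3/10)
B

For a discrete distribution over n outcomes, entropy is maximized by the uniform distribution.

Computing entropies:
H(A) = 1.4466 bits
H(B) = 2.0000 bits
H(C) = 1.9269 bits

The uniform distribution (where all probabilities equal 1/4) achieves the maximum entropy of log_2(4) = 2.0000 bits.

Distribution B has the highest entropy.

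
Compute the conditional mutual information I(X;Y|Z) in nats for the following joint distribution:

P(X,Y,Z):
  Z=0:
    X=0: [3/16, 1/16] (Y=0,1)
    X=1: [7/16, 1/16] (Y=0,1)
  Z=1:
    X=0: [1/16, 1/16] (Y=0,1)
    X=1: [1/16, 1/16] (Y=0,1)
0.0090 nats

Conditional mutual information: I(X;Y|Z) = H(X|Z) + H(Y|Z) - H(X,Y|Z)

H(Z) = 0.5623
H(X,Z) = 1.2130 → H(X|Z) = 0.6507
H(Y,Z) = 1.0735 → H(Y|Z) = 0.5112
H(X,Y,Z) = 1.7153 → H(X,Y|Z) = 1.1529

I(X;Y|Z) = 0.6507 + 0.5112 - 1.1529 = 0.0090 nats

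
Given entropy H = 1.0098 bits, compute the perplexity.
2.0136

Perplexity is 2^H (or exp(H) for natural log).

H = 1.0098 bits
Perplexity = 2^1.0098 = 2.0136

Interpretation: The model's uncertainty is equivalent to choosing uniformly among 2.0 options.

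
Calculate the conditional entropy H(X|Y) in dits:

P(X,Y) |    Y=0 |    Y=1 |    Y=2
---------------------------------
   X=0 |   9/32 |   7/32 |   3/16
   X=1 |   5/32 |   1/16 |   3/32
0.2663 dits

Using the chain rule: H(X|Y) = H(X,Y) - H(Y)

First, compute H(X,Y) = 0.7332 dits

Marginal P(Y) = (7/16, 9/32, 9/32)
H(Y) = 0.4670 dits

H(X|Y) = H(X,Y) - H(Y) = 0.7332 - 0.4670 = 0.2663 dits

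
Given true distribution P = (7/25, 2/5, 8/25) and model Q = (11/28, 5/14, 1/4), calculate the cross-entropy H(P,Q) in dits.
0.4851 dits

Cross-entropy: H(P,Q) = -Σ p(x) log q(x)

Alternatively: H(P,Q) = H(P) + D_KL(P||Q)
H(P) = 0.4723 dits
D_KL(P||Q) = 0.0128 dits

H(P,Q) = 0.4723 + 0.0128 = 0.4851 dits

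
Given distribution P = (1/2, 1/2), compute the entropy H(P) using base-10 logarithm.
0.3010 dits

Shannon entropy is H(X) = -Σ p(x) log p(x).

For P = (1/2, 1/2):
H = -1/2 × log_10(1/2) -1/2 × log_10(1/2)
H = 0.3010 dits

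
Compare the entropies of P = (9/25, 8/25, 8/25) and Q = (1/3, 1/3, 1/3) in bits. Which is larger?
Q

Computing entropies in bits:
H(P) = 1.5827
H(Q) = 1.5850

Distribution Q has higher entropy.

Intuition: The distribution closer to uniform (more spread out) has higher entropy.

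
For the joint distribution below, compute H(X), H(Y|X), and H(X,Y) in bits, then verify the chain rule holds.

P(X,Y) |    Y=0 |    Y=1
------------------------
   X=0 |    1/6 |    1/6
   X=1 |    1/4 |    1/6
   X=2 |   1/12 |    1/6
H(X,Y) = 2.5221, H(X) = 1.5546, H(Y|X) = 0.9675 (all in bits)

Chain rule: H(X,Y) = H(X) + H(Y|X)

Left side — joint entropy directly:
H(X,Y) = -Σ p(x,y) log p(x,y) = 2.5221 bits

Right side — compute H(Y|X) from the conditional distributions:
P(X) = (1/3, 5/12, 1/4), so H(X) = 1.5546 bits
H(Y|X) = Σ_x P(X=x) · H(Y|X=x):
  P(Y|X=0) = (1/2, 1/2), H(Y|X=0) = 1.0000, weight P(X=0) = 1/3
  P(Y|X=1) = (3/5, 2/5), H(Y|X=1) = 0.9710, weight P(X=1) = 5/12
  P(Y|X=2) = (1/3, 2/3), H(Y|X=2) = 0.9183, weight P(X=2) = 1/4
H(Y|X) = 0.9675 bits

H(X) + H(Y|X) = 1.5546 + 0.9675 = 2.5221 bits

Both sides equal 2.5221 bits. ✓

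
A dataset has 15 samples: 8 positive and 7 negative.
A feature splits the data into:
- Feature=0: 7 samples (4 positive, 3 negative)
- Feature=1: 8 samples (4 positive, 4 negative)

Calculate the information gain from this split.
0.0037 bits

Information Gain = H(Y) - H(Y|Feature)

Before split:
P(positive) = 8/15 = 0.5333
H(Y) = 0.9968 bits

After split:
Feature=0: H = 0.9852 bits (weight = 7/15)
Feature=1: H = 1.0000 bits (weight = 8/15)
H(Y|Feature) = (7/15)×0.9852 + (8/15)×1.0000 = 0.9931 bits

Information Gain = 0.9968 - 0.9931 = 0.0037 bits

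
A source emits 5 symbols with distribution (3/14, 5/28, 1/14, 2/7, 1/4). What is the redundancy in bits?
0.1135 bits

Redundancy measures how far a source is from maximum entropy:
R = H_max - H(X)

Maximum entropy for 5 symbols: H_max = log_2(5) = 2.3219 bits
Actual entropy: H(X) = 2.2084 bits
Redundancy: R = 2.3219 - 2.2084 = 0.1135 bits

This redundancy represents potential for compression: the source could be compressed by 0.1135 bits per symbol.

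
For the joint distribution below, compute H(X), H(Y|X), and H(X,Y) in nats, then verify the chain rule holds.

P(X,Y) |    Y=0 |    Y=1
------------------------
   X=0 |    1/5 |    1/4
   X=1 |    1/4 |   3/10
H(X,Y) = 1.3762, H(X) = 0.6881, H(Y|X) = 0.6881 (all in nats)

Chain rule: H(X,Y) = H(X) + H(Y|X)

Left side — joint entropy directly:
H(X,Y) = -Σ p(x,y) log p(x,y) = 1.3762 nats

Right side — compute H(Y|X) from the conditional distributions:
P(X) = (9/20, 11/20), so H(X) = 0.6881 nats
H(Y|X) = Σ_x P(X=x) · H(Y|X=x):
  P(Y|X=0) = (4/9, 5/9), H(Y|X=0) = 0.6870, weight P(X=0) = 9/20
  P(Y|X=1) = (5/11, 6/11), H(Y|X=1) = 0.6890, weight P(X=1) = 11/20
H(Y|X) = 0.6881 nats

H(X) + H(Y|X) = 0.6881 + 0.6881 = 1.3762 nats

Both sides equal 1.3762 nats. ✓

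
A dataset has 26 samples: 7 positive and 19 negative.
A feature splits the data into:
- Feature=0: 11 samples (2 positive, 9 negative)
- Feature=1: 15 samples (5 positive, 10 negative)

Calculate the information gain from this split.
0.0212 bits

Information Gain = H(Y) - H(Y|Feature)

Before split:
P(positive) = 7/26 = 0.2692
H(Y) = 0.8404 bits

After split:
Feature=0: H = 0.6840 bits (weight = 11/26)
Feature=1: H = 0.9183 bits (weight = 15/26)
H(Y|Feature) = (11/26)×0.6840 + (15/26)×0.9183 = 0.8192 bits

Information Gain = 0.8404 - 0.8192 = 0.0212 bits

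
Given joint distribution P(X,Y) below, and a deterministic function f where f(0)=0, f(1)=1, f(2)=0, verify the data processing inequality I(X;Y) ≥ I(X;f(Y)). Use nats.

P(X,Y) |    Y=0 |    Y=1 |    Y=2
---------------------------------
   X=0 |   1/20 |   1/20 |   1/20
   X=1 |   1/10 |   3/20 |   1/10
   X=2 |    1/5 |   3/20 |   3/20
I(X;Y) = 0.0092, I(X;f(Y)) = 0.0075, inequality holds: 0.0092 ≥ 0.0075

Data Processing Inequality: For any Markov chain X → Y → Z, we have I(X;Y) ≥ I(X;Z).

Here Z = f(Y) is a deterministic function of Y, forming X → Y → Z.

Original I(X;Y) = 0.0092 nats

After applying f:
P(X,Z) where Z=f(Y):
- P(X,Z=0) = P(X,Y=0) + P(X,Y=2)
- P(X,Z=1) = P(X,Y=1)

I(X;Z) = I(X;f(Y)) = 0.0075 nats

Verification: 0.0092 ≥ 0.0075 ✓

Information cannot be created by processing; the function f can only lose information about X.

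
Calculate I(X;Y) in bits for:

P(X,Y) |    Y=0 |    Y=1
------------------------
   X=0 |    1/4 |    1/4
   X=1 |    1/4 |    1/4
0.0000 bits

Mutual information: I(X;Y) = H(X) + H(Y) - H(X,Y)

Marginals:
P(X) = (1/2, 1/2), H(X) = 1.0000 bits
P(Y) = (1/2, 1/2), H(Y) = 1.0000 bits

Joint entropy: H(X,Y) = 2.0000 bits

I(X;Y) = 1.0000 + 1.0000 - 2.0000 = 0.0000 bits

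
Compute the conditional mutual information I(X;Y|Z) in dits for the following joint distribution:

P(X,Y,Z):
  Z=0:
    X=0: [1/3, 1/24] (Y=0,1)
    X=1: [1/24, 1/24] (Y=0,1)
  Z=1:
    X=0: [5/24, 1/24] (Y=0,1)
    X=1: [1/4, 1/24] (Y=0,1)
0.0126 dits

Conditional mutual information: I(X;Y|Z) = H(X|Z) + H(Y|Z) - H(X,Y|Z)

H(Z) = 0.2995
H(X,Z) = 0.5563 → H(X|Z) = 0.2567
H(Y,Z) = 0.4949 → H(Y|Z) = 0.1954
H(X,Y,Z) = 0.7390 → H(X,Y|Z) = 0.4395

I(X;Y|Z) = 0.2567 + 0.1954 - 0.4395 = 0.0126 dits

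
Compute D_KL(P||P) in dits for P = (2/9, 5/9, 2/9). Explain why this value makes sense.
0.0000 dits

KL divergence satisfies the Gibbs inequality: D_KL(P||Q) ≥ 0 for all distributions P, Q.

D_KL(P||Q) = Σ p(x) log(p(x)/q(x))
Each term is p(x) × log_10(p(x)/p(x)) = p(x) × log_10(1) = 0, so the sum is 0.
D_KL(P||Q) = 0.0000 dits

When P = Q, the KL divergence is exactly 0, as there is no 'divergence' between identical distributions.

This non-negativity is a fundamental property: relative entropy cannot be negative because it measures how different Q is from P.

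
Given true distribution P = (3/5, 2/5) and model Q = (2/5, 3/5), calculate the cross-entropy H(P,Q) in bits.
1.0879 bits

Cross-entropy: H(P,Q) = -Σ p(x) log q(x)

Alternatively: H(P,Q) = H(P) + D_KL(P||Q)
H(P) = 0.9710 bits
D_KL(P||Q) = 0.1170 bits

H(P,Q) = 0.9710 + 0.1170 = 1.0879 bits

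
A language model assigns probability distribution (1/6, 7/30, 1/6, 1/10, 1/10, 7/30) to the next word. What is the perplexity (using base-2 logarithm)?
5.6797

Perplexity is 2^H (or exp(H) for natural log).

First, H = -Σ p log p = 2.5058 bits
Perplexity = 2^2.5058 = 5.6797

Interpretation: The model's uncertainty is equivalent to choosing uniformly among 5.7 options.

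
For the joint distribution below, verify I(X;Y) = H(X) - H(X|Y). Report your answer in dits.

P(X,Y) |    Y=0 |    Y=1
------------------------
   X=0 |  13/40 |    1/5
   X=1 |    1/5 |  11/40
I(X;Y) = 0.0086 dits

Mutual information has multiple equivalent forms:
- I(X;Y) = H(X) - H(X|Y)
- I(X;Y) = H(Y) - H(Y|X)
- I(X;Y) = H(X) + H(Y) - H(X,Y)

Computing all quantities:
H(X) = 0.3005, H(Y) = 0.3005, H(X,Y) = 0.5924
H(X|Y) = 0.2919, H(Y|X) = 0.2919

Verification:
H(X) - H(X|Y) = 0.3005 - 0.2919 = 0.0086
H(Y) - H(Y|X) = 0.3005 - 0.2919 = 0.0086
H(X) + H(Y) - H(X,Y) = 0.3005 + 0.3005 - 0.5924 = 0.0086

All forms give I(X;Y) = 0.0086 dits. ✓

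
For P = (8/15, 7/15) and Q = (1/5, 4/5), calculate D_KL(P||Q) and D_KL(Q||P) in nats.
D_KL(P||Q) = 0.2716, D_KL(Q||P) = 0.2350

KL divergence is not symmetric: D_KL(P||Q) ≠ D_KL(Q||P) in general.

D_KL(P||Q) = 0.2716 nats
D_KL(Q||P) = 0.2350 nats

No, they are not equal!

This asymmetry is why KL divergence is not a true distance metric.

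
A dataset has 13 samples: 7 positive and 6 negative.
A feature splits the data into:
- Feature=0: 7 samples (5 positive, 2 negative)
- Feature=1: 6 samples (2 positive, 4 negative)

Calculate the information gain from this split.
0.1071 bits

Information Gain = H(Y) - H(Y|Feature)

Before split:
P(positive) = 7/13 = 0.5385
H(Y) = 0.9957 bits

After split:
Feature=0: H = 0.8631 bits (weight = 7/13)
Feature=1: H = 0.9183 bits (weight = 6/13)
H(Y|Feature) = (7/13)×0.8631 + (6/13)×0.9183 = 0.8886 bits

Information Gain = 0.9957 - 0.8886 = 0.1071 bits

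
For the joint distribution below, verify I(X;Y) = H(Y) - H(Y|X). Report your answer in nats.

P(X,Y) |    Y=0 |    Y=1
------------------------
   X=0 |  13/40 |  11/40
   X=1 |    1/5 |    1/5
I(X;Y) = 0.0008 nats

Mutual information has multiple equivalent forms:
- I(X;Y) = H(X) - H(X|Y)
- I(X;Y) = H(Y) - H(Y|X)
- I(X;Y) = H(X) + H(Y) - H(X,Y)

Computing all quantities:
H(X) = 0.6730, H(Y) = 0.6919, H(X,Y) = 1.3641
H(X|Y) = 0.6722, H(Y|X) = 0.6911

Verification:
H(X) - H(X|Y) = 0.6730 - 0.6722 = 0.0008
H(Y) - H(Y|X) = 0.6919 - 0.6911 = 0.0008
H(X) + H(Y) - H(X,Y) = 0.6730 + 0.6919 - 1.3641 = 0.0008

All forms give I(X;Y) = 0.0008 nats. ✓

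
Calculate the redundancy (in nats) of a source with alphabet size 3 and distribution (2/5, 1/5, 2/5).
0.0437 nats

Redundancy measures how far a source is from maximum entropy:
R = H_max - H(X)

Maximum entropy for 3 symbols: H_max = log_e(3) = 1.0986 nats
Actual entropy: H(X) = 1.0549 nats
Redundancy: R = 1.0986 - 1.0549 = 0.0437 nats

This redundancy represents potential for compression: the source could be compressed by 0.0437 nats per symbol.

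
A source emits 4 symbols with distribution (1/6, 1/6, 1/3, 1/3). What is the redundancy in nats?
0.0566 nats

Redundancy measures how far a source is from maximum entropy:
R = H_max - H(X)

Maximum entropy for 4 symbols: H_max = log_e(4) = 1.3863 nats
Actual entropy: H(X) = 1.3297 nats
Redundancy: R = 1.3863 - 1.3297 = 0.0566 nats

This redundancy represents potential for compression: the source could be compressed by 0.0566 nats per symbol.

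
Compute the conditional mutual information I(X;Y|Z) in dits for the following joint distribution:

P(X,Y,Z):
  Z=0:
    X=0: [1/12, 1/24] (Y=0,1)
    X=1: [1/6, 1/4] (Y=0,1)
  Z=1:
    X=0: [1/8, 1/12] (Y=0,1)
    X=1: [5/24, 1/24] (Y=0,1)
0.0128 dits

Conditional mutual information: I(X;Y|Z) = H(X|Z) + H(Y|Z) - H(X,Y|Z)

H(Z) = 0.2995
H(X,Z) = 0.5637 → H(X|Z) = 0.2642
H(Y,Z) = 0.5785 → H(Y|Z) = 0.2790
H(X,Y,Z) = 0.8299 → H(X,Y|Z) = 0.5304

I(X;Y|Z) = 0.2642 + 0.2790 - 0.5304 = 0.0128 dits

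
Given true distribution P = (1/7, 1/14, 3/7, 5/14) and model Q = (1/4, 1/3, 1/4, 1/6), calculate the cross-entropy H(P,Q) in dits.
0.6560 dits

Cross-entropy: H(P,Q) = -Σ p(x) log q(x)

Alternatively: H(P,Q) = H(P) + D_KL(P||Q)
H(P) = 0.5200 dits
D_KL(P||Q) = 0.1360 dits

H(P,Q) = 0.5200 + 0.1360 = 0.6560 dits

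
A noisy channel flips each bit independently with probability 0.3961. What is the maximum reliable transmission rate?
0.0314 bits

For a binary symmetric channel (BSC) with error probability p:
Capacity C = 1 - H(p) bits per symbol

where H(p) = -p log₂(p) - (1-p) log₂(1-p) is the binary entropy function.

H(0.3961) = 0.9686 bits
C = 1 - 0.9686 = 0.0314 bits per symbol

This means we can reliably transmit up to 0.0314 bits of information per channel use.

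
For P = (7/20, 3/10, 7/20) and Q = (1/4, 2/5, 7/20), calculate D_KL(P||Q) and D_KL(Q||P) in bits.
D_KL(P||Q) = 0.0454, D_KL(Q||P) = 0.0447

KL divergence is not symmetric: D_KL(P||Q) ≠ D_KL(Q||P) in general.

D_KL(P||Q) = 0.0454 bits
D_KL(Q||P) = 0.0447 bits

No, they are not equal!

This asymmetry is why KL divergence is not a true distance metric.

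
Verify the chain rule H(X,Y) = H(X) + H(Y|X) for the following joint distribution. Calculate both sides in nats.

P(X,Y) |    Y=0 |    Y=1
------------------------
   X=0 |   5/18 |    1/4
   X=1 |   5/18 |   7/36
H(X,Y) = 1.3766, H(X) = 0.6916, H(Y|X) = 0.6850 (all in nats)

Chain rule: H(X,Y) = H(X) + H(Y|X)

Left side — joint entropy directly:
H(X,Y) = -Σ p(x,y) log p(x,y) = 1.3766 nats

Right side — compute H(Y|X) from the conditional distributions:
P(X) = (19/36, 17/36), so H(X) = 0.6916 nats
H(Y|X) = Σ_x P(X=x) · H(Y|X=x):
  P(Y|X=0) = (10/19, 9/19), H(Y|X=0) = 0.6918, weight P(X=0) = 19/36
  P(Y|X=1) = (10/17, 7/17), H(Y|X=1) = 0.6775, weight P(X=1) = 17/36
H(Y|X) = 0.6850 nats

H(X) + H(Y|X) = 0.6916 + 0.6850 = 1.3766 nats

Both sides equal 1.3766 nats. ✓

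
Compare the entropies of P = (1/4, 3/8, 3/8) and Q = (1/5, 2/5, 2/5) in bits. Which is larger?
P

Computing entropies in bits:
H(P) = 1.5613
H(Q) = 1.5219

Distribution P has higher entropy.

Intuition: The distribution closer to uniform (more spread out) has higher entropy.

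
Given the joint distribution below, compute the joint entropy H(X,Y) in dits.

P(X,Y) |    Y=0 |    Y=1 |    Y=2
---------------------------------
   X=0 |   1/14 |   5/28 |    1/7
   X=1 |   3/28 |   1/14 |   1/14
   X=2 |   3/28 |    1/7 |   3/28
0.9325 dits

Joint entropy is H(X,Y) = -Σ_{x,y} p(x,y) log p(x,y).

Summing over all non-zero entries:
H(X,Y) = -[1/14·log_10(1/14) + 5/28·log_10(5/28) + 1/7·log_10(1/7) + 3/28·log_10(3/28) + 1/14·log_10(1/14) + 1/14·log_10(1/14) + 3/28·log_10(3/28) + 1/7·log_10(1/7) + 3/28·log_10(3/28)]
H(X,Y) = 0.9325 dits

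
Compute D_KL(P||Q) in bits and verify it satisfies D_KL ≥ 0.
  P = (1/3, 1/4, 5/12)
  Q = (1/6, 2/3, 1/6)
0.5304 bits

KL divergence satisfies the Gibbs inequality: D_KL(P||Q) ≥ 0 for all distributions P, Q.

D_KL(P||Q) = Σ p(x) log(p(x)/q(x))
Term by term:
  x=0: 1/3 × log_2[(1/3)/(1/6)] = 0.3333
  x=1: 1/4 × log_2[(1/4)/(2/3)] = -0.3538
  x=2: 5/12 × log_2[(5/12)/(1/6)] = 0.5508
D_KL(P||Q) = 0.5304 bits

D_KL(P||Q) = 0.5304 ≥ 0 ✓

This non-negativity is a fundamental property: relative entropy cannot be negative because it measures how different Q is from P.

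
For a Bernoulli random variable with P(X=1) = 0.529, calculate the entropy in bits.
0.9976 bits

The binary entropy function is:
H(p) = -p log(p) - (1-p) log(1-p)

H(0.529) = -0.529 × log_2(0.529) - 0.471 × log_2(0.471)
H(0.529) = 0.9976 bits

Note: Binary entropy is maximized at p=0.5 (H=1 bit) and minimized at p=0 or p=1 (H=0).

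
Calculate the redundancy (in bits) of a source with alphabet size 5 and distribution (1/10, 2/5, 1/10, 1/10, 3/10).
0.2755 bits

Redundancy measures how far a source is from maximum entropy:
R = H_max - H(X)

Maximum entropy for 5 symbols: H_max = log_2(5) = 2.3219 bits
Actual entropy: H(X) = 2.0464 bits
Redundancy: R = 2.3219 - 2.0464 = 0.2755 bits

This redundancy represents potential for compression: the source could be compressed by 0.2755 bits per symbol.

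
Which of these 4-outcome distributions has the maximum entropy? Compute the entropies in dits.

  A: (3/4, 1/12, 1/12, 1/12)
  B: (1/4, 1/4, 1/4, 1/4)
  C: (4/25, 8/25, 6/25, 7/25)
B

For a discrete distribution over n outcomes, entropy is maximized by the uniform distribution.

Computing entropies:
H(A) = 0.3635 dits
H(B) = 0.6021 dits
H(C) = 0.5892 dits

The uniform distribution (where all probabilities equal 1/4) achieves the maximum entropy of log_10(4) = 0.6021 dits.

Distribution B has the highest entropy.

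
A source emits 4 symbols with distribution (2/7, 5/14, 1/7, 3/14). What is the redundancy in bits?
0.0758 bits

Redundancy measures how far a source is from maximum entropy:
R = H_max - H(X)

Maximum entropy for 4 symbols: H_max = log_2(4) = 2.0000 bits
Actual entropy: H(X) = 1.9242 bits
Redundancy: R = 2.0000 - 1.9242 = 0.0758 bits

This redundancy represents potential for compression: the source could be compressed by 0.0758 bits per symbol.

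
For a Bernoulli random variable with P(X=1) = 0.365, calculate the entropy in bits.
0.9468 bits

The binary entropy function is:
H(p) = -p log(p) - (1-p) log(1-p)

H(0.365) = -0.365 × log_2(0.365) - 0.635 × log_2(0.635)
H(0.365) = 0.9468 bits

Note: Binary entropy is maximized at p=0.5 (H=1 bit) and minimized at p=0 or p=1 (H=0).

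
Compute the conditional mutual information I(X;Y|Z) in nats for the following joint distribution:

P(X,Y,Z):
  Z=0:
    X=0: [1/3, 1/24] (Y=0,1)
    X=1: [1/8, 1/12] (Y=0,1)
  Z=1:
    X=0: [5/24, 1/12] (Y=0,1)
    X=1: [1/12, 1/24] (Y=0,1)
0.0325 nats

Conditional mutual information: I(X;Y|Z) = H(X|Z) + H(Y|Z) - H(X,Y|Z)

H(Z) = 0.6792
H(X,Z) = 1.3139 → H(X|Z) = 0.6347
H(Y,Z) = 1.2368 → H(Y|Z) = 0.5576
H(X,Y,Z) = 1.8390 → H(X,Y|Z) = 1.1598

I(X;Y|Z) = 0.6347 + 0.5576 - 1.1598 = 0.0325 nats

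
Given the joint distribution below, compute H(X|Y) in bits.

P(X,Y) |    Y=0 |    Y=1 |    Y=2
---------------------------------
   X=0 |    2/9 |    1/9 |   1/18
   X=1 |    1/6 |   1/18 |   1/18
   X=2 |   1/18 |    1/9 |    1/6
1.4283 bits

Using the chain rule: H(X|Y) = H(X,Y) - H(Y)

First, compute H(X,Y) = 2.9749 bits

Marginal P(Y) = (4/9, 5/18, 5/18)
H(Y) = 1.5466 bits

H(X|Y) = H(X,Y) - H(Y) = 2.9749 - 1.5466 = 1.4283 bits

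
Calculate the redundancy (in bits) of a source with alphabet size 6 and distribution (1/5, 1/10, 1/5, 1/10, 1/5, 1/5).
0.0630 bits

Redundancy measures how far a source is from maximum entropy:
R = H_max - H(X)

Maximum entropy for 6 symbols: H_max = log_2(6) = 2.5850 bits
Actual entropy: H(X) = 2.5219 bits
Redundancy: R = 2.5850 - 2.5219 = 0.0630 bits

This redundancy represents potential for compression: the source could be compressed by 0.0630 bits per symbol.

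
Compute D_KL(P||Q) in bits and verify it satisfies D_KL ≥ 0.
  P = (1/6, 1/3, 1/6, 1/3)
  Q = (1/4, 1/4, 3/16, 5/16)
0.0436 bits

KL divergence satisfies the Gibbs inequality: D_KL(P||Q) ≥ 0 for all distributions P, Q.

D_KL(P||Q) = Σ p(x) log(p(x)/q(x))
Term by term:
  x=0: 1/6 × log_2[(1/6)/(1/4)] = -0.0975
  x=1: 1/3 × log_2[(1/3)/(1/4)] = 0.1383
  x=2: 1/6 × log_2[(1/6)/(3/16)] = -0.0283
  x=3: 1/3 × log_2[(1/3)/(5/16)] = 0.0310
D_KL(P||Q) = 0.0436 bits

D_KL(P||Q) = 0.0436 ≥ 0 ✓

This non-negativity is a fundamental property: relative entropy cannot be negative because it measures how different Q is from P.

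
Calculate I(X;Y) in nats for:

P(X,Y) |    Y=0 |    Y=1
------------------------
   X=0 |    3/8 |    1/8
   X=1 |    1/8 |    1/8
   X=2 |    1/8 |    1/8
0.0338 nats

Mutual information: I(X;Y) = H(X) + H(Y) - H(X,Y)

Marginals:
P(X) = (1/2, 1/4, 1/4), H(X) = 1.0397 nats
P(Y) = (5/8, 3/8), H(Y) = 0.6616 nats

Joint entropy: H(X,Y) = 1.6675 nats

I(X;Y) = 1.0397 + 0.6616 - 1.6675 = 0.0338 nats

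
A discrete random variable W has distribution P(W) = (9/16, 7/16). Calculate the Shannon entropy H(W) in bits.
0.9887 bits

Shannon entropy is H(X) = -Σ p(x) log p(x).

For P = (9/16, 7/16):
H = -9/16 × log_2(9/16) -7/16 × log_2(7/16)
H = 0.9887 bits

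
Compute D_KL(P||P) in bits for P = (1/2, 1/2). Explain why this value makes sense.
0.0000 bits

KL divergence satisfies the Gibbs inequality: D_KL(P||Q) ≥ 0 for all distributions P, Q.

D_KL(P||Q) = Σ p(x) log(p(x)/q(x))
Each term is p(x) × log_2(p(x)/p(x)) = p(x) × log_2(1) = 0, so the sum is 0.
D_KL(P||Q) = 0.0000 bits

When P = Q, the KL divergence is exactly 0, as there is no 'divergence' between identical distributions.

This non-negativity is a fundamental property: relative entropy cannot be negative because it measures how different Q is from P.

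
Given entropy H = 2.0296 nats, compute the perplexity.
7.6110

Perplexity is e^H (or exp(H) for natural log).

H = 2.0296 nats
Perplexity = e^2.0296 = 7.6110

Interpretation: The model's uncertainty is equivalent to choosing uniformly among 7.6 options.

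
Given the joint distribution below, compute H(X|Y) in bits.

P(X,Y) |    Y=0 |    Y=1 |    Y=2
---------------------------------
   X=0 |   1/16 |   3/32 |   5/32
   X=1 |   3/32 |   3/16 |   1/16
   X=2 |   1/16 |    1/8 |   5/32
1.5168 bits

Using the chain rule: H(X|Y) = H(X,Y) - H(Y)

First, compute H(X,Y) = 3.0550 bits

Marginal P(Y) = (7/32, 13/32, 3/8)
H(Y) = 1.5382 bits

H(X|Y) = H(X,Y) - H(Y) = 3.0550 - 1.5382 = 1.5168 bits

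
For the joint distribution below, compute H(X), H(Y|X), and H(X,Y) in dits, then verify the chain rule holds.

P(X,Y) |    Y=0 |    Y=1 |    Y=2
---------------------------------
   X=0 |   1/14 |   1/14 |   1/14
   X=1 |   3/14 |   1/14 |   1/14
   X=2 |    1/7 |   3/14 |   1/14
H(X,Y) = 0.8986, H(X) = 0.4608, H(Y|X) = 0.4379 (all in dits)

Chain rule: H(X,Y) = H(X) + H(Y|X)

Left side — joint entropy directly:
H(X,Y) = -Σ p(x,y) log p(x,y) = 0.8986 dits

Right side — compute H(Y|X) from the conditional distributions:
P(X) = (3/14, 5/14, 3/7), so H(X) = 0.4608 dits
H(Y|X) = Σ_x P(X=x) · H(Y|X=x):
  P(Y|X=0) = (1/3, 1/3, 1/3), H(Y|X=0) = 0.4771, weight P(X=0) = 3/14
  P(Y|X=1) = (3/5, 1/5, 1/5), H(Y|X=1) = 0.4127, weight P(X=1) = 5/14
  P(Y|X=2) = (1/3, 1/2, 1/6), H(Y|X=2) = 0.4392, weight P(X=2) = 3/7
H(Y|X) = 0.4379 dits

H(X) + H(Y|X) = 0.4608 + 0.4379 = 0.8986 dits

Both sides equal 0.8986 dits. ✓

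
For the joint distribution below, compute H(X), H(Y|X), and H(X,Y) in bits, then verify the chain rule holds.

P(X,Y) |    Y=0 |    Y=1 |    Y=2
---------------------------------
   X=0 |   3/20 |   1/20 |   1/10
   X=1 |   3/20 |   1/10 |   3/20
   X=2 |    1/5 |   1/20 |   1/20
H(X,Y) = 3.0087, H(X) = 1.5710, H(Y|X) = 1.4377 (all in bits)

Chain rule: H(X,Y) = H(X) + H(Y|X)

Left side — joint entropy directly:
H(X,Y) = -Σ p(x,y) log p(x,y) = 3.0087 bits

Right side — compute H(Y|X) from the conditional distributions:
P(X) = (3/10, 2/5, 3/10), so H(X) = 1.5710 bits
H(Y|X) = Σ_x P(X=x) · H(Y|X=x):
  P(Y|X=0) = (1/2, 1/6, 1/3), H(Y|X=0) = 1.4591, weight P(X=0) = 3/10
  P(Y|X=1) = (3/8, 1/4, 3/8), H(Y|X=1) = 1.5613, weight P(X=1) = 2/5
  P(Y|X=2) = (2/3, 1/6, 1/6), H(Y|X=2) = 1.2516, weight P(X=2) = 3/10
H(Y|X) = 1.4377 bits

H(X) + H(Y|X) = 1.5710 + 1.4377 = 3.0087 bits

Both sides equal 3.0087 bits. ✓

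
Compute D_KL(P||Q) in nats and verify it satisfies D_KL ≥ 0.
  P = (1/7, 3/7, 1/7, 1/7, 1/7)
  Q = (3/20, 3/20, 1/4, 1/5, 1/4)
0.2350 nats

KL divergence satisfies the Gibbs inequality: D_KL(P||Q) ≥ 0 for all distributions P, Q.

D_KL(P||Q) = Σ p(x) log(p(x)/q(x))
Term by term:
  x=0: 1/7 × log_e[(1/7)/(3/20)] = -0.0070
  x=1: 3/7 × log_e[(3/7)/(3/20)] = 0.4499
  x=2: 1/7 × log_e[(1/7)/(1/4)] = -0.0799
  x=3: 1/7 × log_e[(1/7)/(1/5)] = -0.0481
  x=4: 1/7 × log_e[(1/7)/(1/4)] = -0.0799
D_KL(P||Q) = 0.2350 nats

D_KL(P||Q) = 0.2350 ≥ 0 ✓

This non-negativity is a fundamental property: relative entropy cannot be negative because it measures how different Q is from P.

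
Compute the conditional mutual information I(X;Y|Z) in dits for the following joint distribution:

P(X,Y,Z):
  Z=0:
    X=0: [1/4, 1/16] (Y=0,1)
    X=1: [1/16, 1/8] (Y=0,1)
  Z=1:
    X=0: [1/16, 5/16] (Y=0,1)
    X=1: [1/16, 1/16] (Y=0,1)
0.0350 dits

Conditional mutual information: I(X;Y|Z) = H(X|Z) + H(Y|Z) - H(X,Y|Z)

H(Z) = 0.3010
H(X,Z) = 0.5668 → H(X|Z) = 0.2658
H(Y,Z) = 0.5668 → H(Y|Z) = 0.2658
H(X,Y,Z) = 0.7975 → H(X,Y|Z) = 0.4965

I(X;Y|Z) = 0.2658 + 0.2658 - 0.4965 = 0.0350 dits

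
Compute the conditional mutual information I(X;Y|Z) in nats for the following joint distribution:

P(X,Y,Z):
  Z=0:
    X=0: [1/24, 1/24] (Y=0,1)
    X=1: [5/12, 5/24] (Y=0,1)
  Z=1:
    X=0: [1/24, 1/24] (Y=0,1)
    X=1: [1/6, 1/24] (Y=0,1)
0.0168 nats

Conditional mutual information: I(X;Y|Z) = H(X|Z) + H(Y|Z) - H(X,Y|Z)

H(Z) = 0.6036
H(X,Z) = 1.0347 → H(X|Z) = 0.4311
H(Y,Z) = 1.2380 → H(Y|Z) = 0.6344
H(X,Y,Z) = 1.6523 → H(X,Y|Z) = 1.0487

I(X;Y|Z) = 0.4311 + 0.6344 - 1.0487 = 0.0168 nats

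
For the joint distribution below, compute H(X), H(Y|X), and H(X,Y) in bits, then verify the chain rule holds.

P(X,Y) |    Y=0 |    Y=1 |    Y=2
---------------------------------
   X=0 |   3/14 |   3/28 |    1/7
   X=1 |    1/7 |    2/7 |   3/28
H(X,Y) = 2.4852, H(X) = 0.9963, H(Y|X) = 1.4889 (all in bits)

Chain rule: H(X,Y) = H(X) + H(Y|X)

Left side — joint entropy directly:
H(X,Y) = -Σ p(x,y) log p(x,y) = 2.4852 bits

Right side — compute H(Y|X) from the conditional distributions:
P(X) = (13/28, 15/28), so H(X) = 0.9963 bits
H(Y|X) = Σ_x P(X=x) · H(Y|X=x):
  P(Y|X=0) = (6/13, 3/13, 4/13), H(Y|X=0) = 1.5262, weight P(X=0) = 13/28
  P(Y|X=1) = (4/15, 8/15, 1/5), H(Y|X=1) = 1.4566, weight P(X=1) = 15/28
H(Y|X) = 1.4889 bits

H(X) + H(Y|X) = 0.9963 + 1.4889 = 2.4852 bits

Both sides equal 2.4852 bits. ✓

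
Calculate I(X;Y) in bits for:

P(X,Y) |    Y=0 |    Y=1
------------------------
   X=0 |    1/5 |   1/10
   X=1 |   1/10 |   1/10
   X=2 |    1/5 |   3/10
0.0390 bits

Mutual information: I(X;Y) = H(X) + H(Y) - H(X,Y)

Marginals:
P(X) = (3/10, 1/5, 1/2), H(X) = 1.4855 bits
P(Y) = (1/2, 1/2), H(Y) = 1.0000 bits

Joint entropy: H(X,Y) = 2.4464 bits

I(X;Y) = 1.4855 + 1.0000 - 2.4464 = 0.0390 bits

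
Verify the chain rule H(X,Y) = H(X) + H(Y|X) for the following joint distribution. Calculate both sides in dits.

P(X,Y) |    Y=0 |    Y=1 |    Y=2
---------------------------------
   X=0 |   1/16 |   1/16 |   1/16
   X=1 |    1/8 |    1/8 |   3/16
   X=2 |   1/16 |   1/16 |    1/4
H(X,Y) = 0.8889, H(X) = 0.4531, H(Y|X) = 0.4358 (all in dits)

Chain rule: H(X,Y) = H(X) + H(Y|X)

Left side — joint entropy directly:
H(X,Y) = -Σ p(x,y) log p(x,y) = 0.8889 dits

Right side — compute H(Y|X) from the conditional distributions:
P(X) = (3/16, 7/16, 3/8), so H(X) = 0.4531 dits
H(Y|X) = Σ_x P(X=x) · H(Y|X=x):
  P(Y|X=0) = (1/3, 1/3, 1/3), H(Y|X=0) = 0.4771, weight P(X=0) = 3/16
  P(Y|X=1) = (2/7, 2/7, 3/7), H(Y|X=1) = 0.4686, weight P(X=1) = 7/16
  P(Y|X=2) = (1/6, 1/6, 2/3), H(Y|X=2) = 0.3768, weight P(X=2) = 3/8
H(Y|X) = 0.4358 dits

H(X) + H(Y|X) = 0.4531 + 0.4358 = 0.8889 dits

Both sides equal 0.8889 dits. ✓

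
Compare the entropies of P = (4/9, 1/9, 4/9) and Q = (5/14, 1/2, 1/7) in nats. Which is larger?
Q

Computing entropies in nats:
H(P) = 0.9650
H(Q) = 0.9923

Distribution Q has higher entropy.

Intuition: The distribution closer to uniform (more spread out) has higher entropy.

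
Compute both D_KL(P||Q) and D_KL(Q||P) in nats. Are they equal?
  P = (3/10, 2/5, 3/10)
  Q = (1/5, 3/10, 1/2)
D_KL(P||Q) = 0.0835, D_KL(Q||P) = 0.0880

KL divergence is not symmetric: D_KL(P||Q) ≠ D_KL(Q||P) in general.

D_KL(P||Q) = 0.0835 nats
D_KL(Q||P) = 0.0880 nats

No, they are not equal!

This asymmetry is why KL divergence is not a true distance metric.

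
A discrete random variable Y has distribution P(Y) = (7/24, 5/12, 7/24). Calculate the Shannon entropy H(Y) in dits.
0.4706 dits

Shannon entropy is H(X) = -Σ p(x) log p(x).

For P = (7/24, 5/12, 7/24):
H = -7/24 × log_10(7/24) -5/12 × log_10(5/12) -7/24 × log_10(7/24)
H = 0.4706 dits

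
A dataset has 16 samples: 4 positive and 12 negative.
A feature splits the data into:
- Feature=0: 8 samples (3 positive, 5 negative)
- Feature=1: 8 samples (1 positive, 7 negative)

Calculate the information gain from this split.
0.0623 bits

Information Gain = H(Y) - H(Y|Feature)

Before split:
P(positive) = 4/16 = 0.2500
H(Y) = 0.8113 bits

After split:
Feature=0: H = 0.9544 bits (weight = 8/16)
Feature=1: H = 0.5436 bits (weight = 8/16)
H(Y|Feature) = (8/16)×0.9544 + (8/16)×0.5436 = 0.7490 bits

Information Gain = 0.8113 - 0.7490 = 0.0623 bits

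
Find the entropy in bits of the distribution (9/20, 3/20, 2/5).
1.4577 bits

Shannon entropy is H(X) = -Σ p(x) log p(x).

For P = (9/20, 3/20, 2/5):
H = -9/20 × log_2(9/20) -3/20 × log_2(3/20) -2/5 × log_2(2/5)
H = 1.4577 bits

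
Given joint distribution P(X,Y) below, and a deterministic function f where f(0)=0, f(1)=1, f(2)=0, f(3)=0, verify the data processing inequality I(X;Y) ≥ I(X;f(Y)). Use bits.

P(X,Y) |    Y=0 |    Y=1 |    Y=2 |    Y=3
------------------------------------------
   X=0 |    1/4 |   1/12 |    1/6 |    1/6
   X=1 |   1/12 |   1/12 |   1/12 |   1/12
I(X;Y) = 0.0221, I(X;f(Y)) = 0.0172, inequality holds: 0.0221 ≥ 0.0172

Data Processing Inequality: For any Markov chain X → Y → Z, we have I(X;Y) ≥ I(X;Z).

Here Z = f(Y) is a deterministic function of Y, forming X → Y → Z.

Original I(X;Y) = 0.0221 bits

After applying f:
P(X,Z) where Z=f(Y):
- P(X,Z=0) = P(X,Y=0) + P(X,Y=2) + P(X,Y=3)
- P(X,Z=1) = P(X,Y=1)

I(X;Z) = I(X;f(Y)) = 0.0172 bits

Verification: 0.0221 ≥ 0.0172 ✓

Information cannot be created by processing; the function f can only lose information about X.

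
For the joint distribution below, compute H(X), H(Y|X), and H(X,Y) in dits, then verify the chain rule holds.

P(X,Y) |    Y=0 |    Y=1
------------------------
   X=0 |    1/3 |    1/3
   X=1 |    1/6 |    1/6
H(X,Y) = 0.5775, H(X) = 0.2764, H(Y|X) = 0.3010 (all in dits)

Chain rule: H(X,Y) = H(X) + H(Y|X)

Left side — joint entropy directly:
H(X,Y) = -Σ p(x,y) log p(x,y) = 0.5775 dits

Right side — compute H(Y|X) from the conditional distributions:
P(X) = (2/3, 1/3), so H(X) = 0.2764 dits
H(Y|X) = Σ_x P(X=x) · H(Y|X=x):
  P(Y|X=0) = (1/2, 1/2), H(Y|X=0) = 0.3010, weight P(X=0) = 2/3
  P(Y|X=1) = (1/2, 1/2), H(Y|X=1) = 0.3010, weight P(X=1) = 1/3
H(Y|X) = 0.3010 dits

H(X) + H(Y|X) = 0.2764 + 0.3010 = 0.5775 dits

Both sides equal 0.5775 dits. ✓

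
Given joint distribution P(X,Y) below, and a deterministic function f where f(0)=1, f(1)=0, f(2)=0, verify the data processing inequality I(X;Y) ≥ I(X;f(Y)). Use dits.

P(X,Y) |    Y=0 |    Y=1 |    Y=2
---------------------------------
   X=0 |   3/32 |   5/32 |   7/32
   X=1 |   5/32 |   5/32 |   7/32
I(X;Y) = 0.0026, I(X;f(Y)) = 0.0026, inequality holds: 0.0026 ≥ 0.0026

Data Processing Inequality: For any Markov chain X → Y → Z, we have I(X;Y) ≥ I(X;Z).

Here Z = f(Y) is a deterministic function of Y, forming X → Y → Z.

Original I(X;Y) = 0.0026 dits

After applying f:
P(X,Z) where Z=f(Y):
- P(X,Z=0) = P(X,Y=1) + P(X,Y=2)
- P(X,Z=1) = P(X,Y=0)

I(X;Z) = I(X;f(Y)) = 0.0026 dits

Verification: 0.0026 ≥ 0.0026 ✓

Information cannot be created by processing; the function f can only lose information about X.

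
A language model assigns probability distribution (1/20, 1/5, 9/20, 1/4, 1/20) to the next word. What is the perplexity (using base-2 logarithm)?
3.7711

Perplexity is 2^H (or exp(H) for natural log).

First, H = -Σ p log p = 1.9150 bits
Perplexity = 2^1.9150 = 3.7711

Interpretation: The model's uncertainty is equivalent to choosing uniformly among 3.8 options.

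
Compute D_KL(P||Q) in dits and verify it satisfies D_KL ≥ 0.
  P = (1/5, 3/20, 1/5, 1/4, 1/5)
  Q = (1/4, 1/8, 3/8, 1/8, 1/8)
0.0540 dits

KL divergence satisfies the Gibbs inequality: D_KL(P||Q) ≥ 0 for all distributions P, Q.

D_KL(P||Q) = Σ p(x) log(p(x)/q(x))
Term by term:
  x=0: 1/5 × log_10[(1/5)/(1/4)] = -0.0194
  x=1: 3/20 × log_10[(3/20)/(1/8)] = 0.0119
  x=2: 1/5 × log_10[(1/5)/(3/8)] = -0.0546
  x=3: 1/4 × log_10[(1/4)/(1/8)] = 0.0753
  x=4: 1/5 × log_10[(1/5)/(1/8)] = 0.0408
D_KL(P||Q) = 0.0540 dits

D_KL(P||Q) = 0.0540 ≥ 0 ✓

This non-negativity is a fundamental property: relative entropy cannot be negative because it measures how different Q is from P.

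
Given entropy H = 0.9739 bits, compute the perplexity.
1.9641

Perplexity is 2^H (or exp(H) for natural log).

H = 0.9739 bits
Perplexity = 2^0.9739 = 1.9641

Interpretation: The model's uncertainty is equivalent to choosing uniformly among 2.0 options.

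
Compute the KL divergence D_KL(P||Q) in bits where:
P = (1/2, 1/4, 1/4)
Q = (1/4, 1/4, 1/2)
0.2500 bits

KL divergence: D_KL(P||Q) = Σ p(x) log(p(x)/q(x))

Computing term by term:
  x=0: 1/2 × log_2[(1/2)/(1/4)] = 1/2 × 1.0000 = 0.5000
  x=1: 1/4 × log_2[(1/4)/(1/4)] = 1/4 × 0.0000 = 0.0000
  x=2: 1/4 × log_2[(1/4)/(1/2)] = 1/4 × -1.0000 = -0.2500

D_KL(P||Q) = 0.2500 bits

Note: KL divergence is always non-negative and equals 0 iff P = Q.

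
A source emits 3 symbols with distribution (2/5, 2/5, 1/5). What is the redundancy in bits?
0.0630 bits

Redundancy measures how far a source is from maximum entropy:
R = H_max - H(X)

Maximum entropy for 3 symbols: H_max = log_2(3) = 1.5850 bits
Actual entropy: H(X) = 1.5219 bits
Redundancy: R = 1.5850 - 1.5219 = 0.0630 bits

This redundancy represents potential for compression: the source could be compressed by 0.0630 bits per symbol.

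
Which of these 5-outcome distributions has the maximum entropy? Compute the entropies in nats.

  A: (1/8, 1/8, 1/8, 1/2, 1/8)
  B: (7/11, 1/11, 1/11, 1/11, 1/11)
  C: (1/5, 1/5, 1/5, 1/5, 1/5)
C

For a discrete distribution over n outcomes, entropy is maximized by the uniform distribution.

Computing entropies:
H(A) = 1.3863 nats
H(B) = 1.1596 nats
H(C) = 1.6094 nats

The uniform distribution (where all probabilities equal 1/5) achieves the maximum entropy of log_e(5) = 1.6094 nats.

Distribution C has the highest entropy.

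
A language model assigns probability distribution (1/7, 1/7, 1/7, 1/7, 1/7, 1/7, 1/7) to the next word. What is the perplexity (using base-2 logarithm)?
7.0000

Perplexity is 2^H (or exp(H) for natural log).

First, H = -Σ p log p = 2.8074 bits
Perplexity = 2^2.8074 = 7.0000

Interpretation: The model's uncertainty is equivalent to choosing uniformly among 7.0 options.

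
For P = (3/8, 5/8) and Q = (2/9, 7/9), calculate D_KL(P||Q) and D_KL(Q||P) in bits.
D_KL(P||Q) = 0.0859, D_KL(Q||P) = 0.0776

KL divergence is not symmetric: D_KL(P||Q) ≠ D_KL(Q||P) in general.

D_KL(P||Q) = 0.0859 bits
D_KL(Q||P) = 0.0776 bits

No, they are not equal!

This asymmetry is why KL divergence is not a true distance metric.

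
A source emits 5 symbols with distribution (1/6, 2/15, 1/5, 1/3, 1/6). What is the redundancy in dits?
0.0241 dits

Redundancy measures how far a source is from maximum entropy:
R = H_max - H(X)

Maximum entropy for 5 symbols: H_max = log_10(5) = 0.6990 dits
Actual entropy: H(X) = 0.6749 dits
Redundancy: R = 0.6990 - 0.6749 = 0.0241 dits

This redundancy represents potential for compression: the source could be compressed by 0.0241 dits per symbol.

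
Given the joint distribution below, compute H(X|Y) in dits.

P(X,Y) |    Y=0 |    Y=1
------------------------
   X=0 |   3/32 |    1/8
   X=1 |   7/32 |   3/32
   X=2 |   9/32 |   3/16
0.4479 dits

Using the chain rule: H(X|Y) = H(X,Y) - H(Y)

First, compute H(X,Y) = 0.7413 dits

Marginal P(Y) = (19/32, 13/32)
H(Y) = 0.2934 dits

H(X|Y) = H(X,Y) - H(Y) = 0.7413 - 0.2934 = 0.4479 dits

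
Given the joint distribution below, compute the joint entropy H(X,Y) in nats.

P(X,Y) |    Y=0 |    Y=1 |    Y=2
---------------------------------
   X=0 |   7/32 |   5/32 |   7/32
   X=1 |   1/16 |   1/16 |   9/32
1.6583 nats

Joint entropy is H(X,Y) = -Σ_{x,y} p(x,y) log p(x,y).

Summing over all non-zero entries:
H(X,Y) = -[7/32·log_e(7/32) + 5/32·log_e(5/32) + 7/32·log_e(7/32) + 1/16·log_e(1/16) + 1/16·log_e(1/16) + 9/32·log_e(9/32)]
H(X,Y) = 1.6583 nats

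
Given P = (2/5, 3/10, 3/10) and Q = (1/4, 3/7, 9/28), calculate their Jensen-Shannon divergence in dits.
0.0063 dits

Jensen-Shannon divergence is:
JSD(P||Q) = 0.5 × D_KL(P||M) + 0.5 × D_KL(Q||M)
where M = 0.5 × (P + Q) is the mixture distribution.

M = 0.5 × (2/5, 3/10, 3/10) + 0.5 × (1/4, 3/7, 9/28) = (13/40, 0.364286, 0.310714)

D_KL(P||M) = 0.0062 dits
D_KL(Q||M) = 0.0065 dits

JSD(P||Q) = 0.5 × 0.0062 + 0.5 × 0.0065 = 0.0063 dits

Unlike KL divergence, JSD is symmetric and bounded: 0 ≤ JSD ≤ log(2).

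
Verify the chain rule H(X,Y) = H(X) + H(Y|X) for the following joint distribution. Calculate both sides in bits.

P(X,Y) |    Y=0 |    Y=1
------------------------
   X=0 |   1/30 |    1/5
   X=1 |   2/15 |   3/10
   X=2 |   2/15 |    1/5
H(X,Y) = 2.3886, H(X) = 1.5410, H(Y|X) = 0.8476 (all in bits)

Chain rule: H(X,Y) = H(X) + H(Y|X)

Left side — joint entropy directly:
H(X,Y) = -Σ p(x,y) log p(x,y) = 2.3886 bits

Right side — compute H(Y|X) from the conditional distributions:
P(X) = (7/30, 13/30, 1/3), so H(X) = 1.5410 bits
H(Y|X) = Σ_x P(X=x) · H(Y|X=x):
  P(Y|X=0) = (1/7, 6/7), H(Y|X=0) = 0.5917, weight P(X=0) = 7/30
  P(Y|X=1) = (4/13, 9/13), H(Y|X=1) = 0.8905, weight P(X=1) = 13/30
  P(Y|X=2) = (2/5, 3/5), H(Y|X=2) = 0.9710, weight P(X=2) = 1/3
H(Y|X) = 0.8476 bits

H(X) + H(Y|X) = 1.5410 + 0.8476 = 2.3886 bits

Both sides equal 2.3886 bits. ✓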